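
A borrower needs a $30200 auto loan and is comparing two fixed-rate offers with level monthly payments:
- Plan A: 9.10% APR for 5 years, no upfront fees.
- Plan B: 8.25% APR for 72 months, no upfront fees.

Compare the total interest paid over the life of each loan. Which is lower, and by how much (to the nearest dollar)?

Plan A by $688

Plan A: monthly rate = 9.1%/12 = 0.0075833; payment = 30,200 × 0.0075833 / (1 − (1+0.0075833)^−60) = $628.37.
Total interest on Plan A = 60 × $628.37 − $30,200 = $7,502.20.
Plan B: monthly rate = 8.25%/12 = 0.0068750; payment = 30,200 × 0.0068750 / (1 − (1+0.0068750)^−72) = $533.20.
Total interest on Plan B = 72 × $533.20 − $30,200 = $8,190.40.
Plan A is lower by $688.20.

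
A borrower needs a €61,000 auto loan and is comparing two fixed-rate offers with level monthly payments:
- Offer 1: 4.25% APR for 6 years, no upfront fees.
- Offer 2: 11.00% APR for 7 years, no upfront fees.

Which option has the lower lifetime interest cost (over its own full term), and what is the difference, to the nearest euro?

Offer 1 by €18,520

Offer 1: monthly rate = 4.25%/12 = 0.0035417; payment = 61,000 × 0.0035417 / (1 − (1+0.0035417)^−72) = €961.32.
Total interest on Offer 1 = 72 × €961.32 − €61,000 = €8,215.04.
Offer 2: at 11.00% the monthly rate is 0.0091667, so the payment is 61,000 × 0.0091667 / (1 − 1.0091667^−84) = €1,044.47.
Total interest on Offer 2 = 84 × €1,044.47 − €61,000 = €26,735.48.
Offer 1 is lower by €18,520.44.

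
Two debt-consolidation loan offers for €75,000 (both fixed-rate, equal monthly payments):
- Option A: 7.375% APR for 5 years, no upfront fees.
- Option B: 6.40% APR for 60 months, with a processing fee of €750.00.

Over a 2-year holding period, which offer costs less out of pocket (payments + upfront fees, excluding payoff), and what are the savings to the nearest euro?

Option B by €77

Option A: monthly rate = 7.375%/12 = 0.0061458; payment = 75,000 × 0.0061458 / (1 − (1+0.0061458)^−60) = €1,498.40.
Option B: monthly rate = 6.4%/12 = 0.0053333; payment = 75,000 × 0.0053333 / (1 − (1+0.0053333)^−60) = €1,463.95.
Over 24 months: Option A costs 24 × €1,498.40 = €35,961.60; Option B costs 24 × €1,463.95 + €750.00 = €35,884.80.
Option B is cheaper by €35,961.60 − €35,884.80 = €76.80.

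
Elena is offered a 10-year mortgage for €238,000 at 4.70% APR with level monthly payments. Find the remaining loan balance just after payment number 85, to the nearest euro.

€81,279

With monthly rate i = 4.7%/12 = 0.0039167, the balance after k of n payments is P · [(1+i)^n − (1+i)^k] / [(1+i)^n − 1].
(1+0.0039167)^120 = 1.59852604 and (1+0.0039167)^85 = 1.39412420, so the balance is 238,000 × (1.59852604 − 1.39412420) / (1.59852604 − 1) = €81,279.07.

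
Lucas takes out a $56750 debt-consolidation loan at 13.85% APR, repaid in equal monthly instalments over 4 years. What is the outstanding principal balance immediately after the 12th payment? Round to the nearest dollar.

With monthly rate i = 13.85%/12 = 0.0115417, the balance after k of n payments is P · [(1+i)^n − (1+i)^k] / [(1+i)^n − 1].
(1+0.0115417)^48 = 1.73468761 and (1+0.0115417)^12 = 1.14763906, so the balance is 56,750 × (1.73468761 − 1.14763906) / (1.73468761 − 1) = $45,345.81.

$45,346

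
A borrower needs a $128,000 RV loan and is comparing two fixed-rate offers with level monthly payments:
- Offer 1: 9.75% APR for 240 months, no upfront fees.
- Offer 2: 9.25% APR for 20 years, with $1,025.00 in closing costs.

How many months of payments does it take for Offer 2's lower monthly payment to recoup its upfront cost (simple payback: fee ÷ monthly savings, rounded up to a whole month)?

25 months

Offer 1: at 9.75% the monthly rate is 0.0081250, so the payment is 128,000 × 0.0081250 / (1 − 1.0081250^−240) = $1,214.10.
Offer 2: monthly rate = 9.25%/12 = 0.0077083; payment = 128,000 × 0.0077083 / (1 − (1+0.0077083)^−240) = $1,172.31.
Monthly savings = $1,214.10 − $1,172.31 = $41.79.
Break-even = $1,025.00 / $41.79 = 24.53 → 25 months.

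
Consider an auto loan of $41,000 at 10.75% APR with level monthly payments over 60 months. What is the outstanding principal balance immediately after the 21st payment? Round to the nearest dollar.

$29,066

With monthly rate i = 10.75%/12 = 0.0089583, the balance after k of n payments is P · [(1+i)^n − (1+i)^k] / [(1+i)^n − 1].
(1+0.0089583)^60 = 1.70763049 and (1+0.0089583)^21 = 1.20597378, so the balance is 41,000 × (1.70763049 − 1.20597378) / (1.70763049 − 1) = $29,065.91.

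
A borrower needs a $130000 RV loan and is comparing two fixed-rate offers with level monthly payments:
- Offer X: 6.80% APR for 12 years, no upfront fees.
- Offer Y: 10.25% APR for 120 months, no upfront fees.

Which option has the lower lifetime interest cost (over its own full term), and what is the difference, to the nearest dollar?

Offer X by $17,798

Offer X: at 6.80% the monthly rate is 0.0056667, so the payment is 130,000 × 0.0056667 / (1 − 1.0056667^−144) = $1,323.08.
Total interest on Offer X = 144 × $1,323.08 − $130,000 = $60,523.52.
Offer Y: monthly rate = 10.25%/12 = 0.0085417; payment = 130,000 × 0.0085417 / (1 − (1+0.0085417)^−120) = $1,736.01.
Total interest on Offer Y = 120 × $1,736.01 − $130,000 = $78,321.20.
Offer X is lower by $17,797.68.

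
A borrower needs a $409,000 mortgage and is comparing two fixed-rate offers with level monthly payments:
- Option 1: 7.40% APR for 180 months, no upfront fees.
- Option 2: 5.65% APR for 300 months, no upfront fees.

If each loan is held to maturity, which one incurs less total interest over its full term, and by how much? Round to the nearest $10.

Option 1 by $86,230

Option 1: at 7.40% the monthly rate is 0.0061667, so the payment is 409,000 × 0.0061667 / (1 − 1.0061667^−180) = $3,768.28.
Total interest on Option 1 = 180 × $3,768.28 − $409,000 = $269,290.40.
Option 2: monthly rate = 5.65%/12 = 0.0047083; payment = 409,000 × 0.0047083 / (1 − (1+0.0047083)^−300) = $2,548.39.
Total interest on Option 2 = 300 × $2,548.39 − $409,000 = $355,517.00.
Option 1 is lower by $86,226.60.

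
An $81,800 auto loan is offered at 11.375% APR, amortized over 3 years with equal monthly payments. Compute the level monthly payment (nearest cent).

Monthly rate = 11.375%/12 = 0.0094792; payment = 81,800 × 0.0094792 / (1 − (1+0.0094792)^−36) = $2,692.58.

$2,692.58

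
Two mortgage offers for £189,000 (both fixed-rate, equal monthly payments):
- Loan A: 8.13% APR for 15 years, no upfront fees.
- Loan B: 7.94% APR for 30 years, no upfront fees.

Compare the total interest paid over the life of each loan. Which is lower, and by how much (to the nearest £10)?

Loan A by £168,740

Loan A: monthly rate = 8.13%/12 = 0.0067750; payment = 189,000 × 0.0067750 / (1 − (1+0.0067750)^−180) = £1,820.40.
Total interest on Loan A = 180 × £1,820.40 − £189,000 = £138,672.00.
Loan B: at 7.94% the monthly rate is 0.0066167, so the payment is 189,000 × 0.0066167 / (1 − 1.0066167^−360) = £1,378.92.
Total interest on Loan B = 360 × £1,378.92 − £189,000 = £307,411.20.
Loan A is lower by £168,739.20.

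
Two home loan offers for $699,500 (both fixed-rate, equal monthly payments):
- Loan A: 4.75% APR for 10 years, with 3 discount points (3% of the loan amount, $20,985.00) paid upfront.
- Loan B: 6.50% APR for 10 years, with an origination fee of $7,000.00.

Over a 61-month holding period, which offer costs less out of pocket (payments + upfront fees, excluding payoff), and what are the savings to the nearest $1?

Loan A by $23,138

Loan A: at 4.75% the monthly rate is 0.0039583, so the payment is 699,500 × 0.0039583 / (1 − 1.0039583^−120) = $7,334.10.
Loan B: monthly rate = 6.5%/12 = 0.0054167; payment = 699,500 × 0.0054167 / (1 − (1+0.0054167)^−120) = $7,942.68.
Over 61 months: Loan A costs 61 × $7,334.10 + $20,985.00 = $468,365.10; Loan B costs 61 × $7,942.68 + $7,000.00 = $491,503.48.
Loan A is cheaper by $491,503.48 − $468,365.10 = $23,138.38.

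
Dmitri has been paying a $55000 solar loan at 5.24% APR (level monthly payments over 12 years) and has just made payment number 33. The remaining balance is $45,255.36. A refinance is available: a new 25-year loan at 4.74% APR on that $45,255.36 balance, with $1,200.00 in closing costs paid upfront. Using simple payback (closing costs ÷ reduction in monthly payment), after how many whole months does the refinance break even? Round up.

Current payment = 55,000 × 5.24%/12 / (1 − (1+0.0043667)^−144) = $515.34.
Refinanced payment = 45,255.36 × 0.0039500 / (1 − (1+0.0039500)^−300) = $257.75.
Monthly savings = $515.34 − $257.75 = $257.59.
Break-even = $1,200.00 / $257.59 = 4.66 → 5 months.

5 months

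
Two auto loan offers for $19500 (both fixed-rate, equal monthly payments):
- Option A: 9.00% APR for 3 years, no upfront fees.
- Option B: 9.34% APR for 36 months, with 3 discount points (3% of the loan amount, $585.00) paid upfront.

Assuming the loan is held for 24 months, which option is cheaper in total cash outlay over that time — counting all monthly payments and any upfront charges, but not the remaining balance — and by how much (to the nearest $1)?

Option A: at 9.00% the monthly rate is 0.0075000, so the payment is 19,500 × 0.0075000 / (1 − 1.0075000^−36) = $620.09.
Option B: monthly rate = 9.34%/12 = 0.0077833; payment = 19,500 × 0.0077833 / (1 − (1+0.0077833)^−36) = $623.19.
Over 24 months: Option A costs 24 × $620.09 = $14,882.16; Option B costs 24 × $623.19 + $585.00 = $15,541.56.
Option A is cheaper by $15,541.56 − $14,882.16 = $659.40.

Option A by $659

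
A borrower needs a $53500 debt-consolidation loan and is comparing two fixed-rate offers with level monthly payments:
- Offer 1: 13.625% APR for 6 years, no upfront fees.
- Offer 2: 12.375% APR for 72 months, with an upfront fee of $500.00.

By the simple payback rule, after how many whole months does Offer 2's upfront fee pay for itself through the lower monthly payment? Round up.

Offer 1: at 13.625% the monthly rate is 0.0113542, so the payment is 53,500 × 0.0113542 / (1 − 1.0113542^−72) = $1,091.69.
Offer 2: monthly rate = 12.375%/12 = 0.0103125; payment = 53,500 × 0.0103125 / (1 − (1+0.0103125)^−72) = $1,056.40.
Monthly savings = $1,091.69 − $1,056.40 = $35.29.
Break-even = $500.00 / $35.29 = 14.17 → 15 months.

15 months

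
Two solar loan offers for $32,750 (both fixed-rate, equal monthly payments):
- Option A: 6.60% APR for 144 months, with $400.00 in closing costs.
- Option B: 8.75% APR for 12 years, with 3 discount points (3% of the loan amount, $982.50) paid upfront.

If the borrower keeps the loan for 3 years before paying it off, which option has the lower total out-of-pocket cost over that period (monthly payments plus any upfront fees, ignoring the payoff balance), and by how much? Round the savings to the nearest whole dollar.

Option A: at 6.60% the monthly rate is 0.0055000, so the payment is 32,750 × 0.0055000 / (1 − 1.0055000^−144) = $329.85.
Option B: monthly rate = 8.75%/12 = 0.0072917; payment = 32,750 × 0.0072917 / (1 − (1+0.0072917)^−144) = $368.11.
Over 36 months: Option A costs 36 × $329.85 + $400.00 = $12,274.60; Option B costs 36 × $368.11 + $982.50 = $14,234.46.
Option A is cheaper by $14,234.46 − $12,274.60 = $1,959.86.

Option A by $1,960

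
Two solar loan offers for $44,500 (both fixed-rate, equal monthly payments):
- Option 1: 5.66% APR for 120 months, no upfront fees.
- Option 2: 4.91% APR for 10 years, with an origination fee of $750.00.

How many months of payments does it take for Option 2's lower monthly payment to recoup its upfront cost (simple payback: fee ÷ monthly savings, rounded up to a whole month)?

Option 1: monthly rate = 5.66%/12 = 0.0047167; payment = 44,500 × 0.0047167 / (1 − (1+0.0047167)^−120) = $486.48.
Option 2: at 4.91% the monthly rate is 0.0040917, so the payment is 44,500 × 0.0040917 / (1 − 1.0040917^−120) = $470.04.
Monthly savings = $486.48 − $470.04 = $16.44.
Break-even = $750.00 / $16.44 = 45.62 → 46 months.

46 months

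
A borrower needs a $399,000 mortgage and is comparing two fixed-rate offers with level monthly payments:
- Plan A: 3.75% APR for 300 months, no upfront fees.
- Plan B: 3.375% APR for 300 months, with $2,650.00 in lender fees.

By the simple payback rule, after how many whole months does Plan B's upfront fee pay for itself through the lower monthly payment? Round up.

Plan A: at 3.75% the monthly rate is 0.0031250, so the payment is 399,000 × 0.0031250 / (1 − 1.0031250^−300) = $2,051.38.
Plan B: monthly rate = 3.375%/12 = 0.0028125; payment = 399,000 × 0.0028125 / (1 − (1+0.0028125)^−300) = $1,970.84.
Monthly savings = $2,051.38 − $1,970.84 = $80.54.
Break-even = $2,650.00 / $80.54 = 32.90 → 33 months.

33 months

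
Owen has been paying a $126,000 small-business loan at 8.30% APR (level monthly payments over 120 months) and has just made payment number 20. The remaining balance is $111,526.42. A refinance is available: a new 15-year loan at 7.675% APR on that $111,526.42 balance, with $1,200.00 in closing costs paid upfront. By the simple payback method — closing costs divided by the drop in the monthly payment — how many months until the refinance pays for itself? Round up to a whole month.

3 months

Current payment = 126,000 × 8.3%/12 / (1 − (1+0.0069167)^−120) = $1,548.77.
Refinanced payment = 111,526.42 × 0.0063958 / (1 − (1+0.0063958)^−180) = $1,044.99.
Monthly savings = $1,548.77 − $1,044.99 = $503.78.
Break-even = $1,200.00 / $503.78 = 2.38 → 3 months.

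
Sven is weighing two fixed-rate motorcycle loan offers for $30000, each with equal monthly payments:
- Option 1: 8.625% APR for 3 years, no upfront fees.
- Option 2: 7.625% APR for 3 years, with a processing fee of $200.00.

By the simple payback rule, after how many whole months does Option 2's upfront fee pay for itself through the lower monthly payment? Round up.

15 months

Option 1: monthly rate = 8.625%/12 = 0.0071875; payment = 30,000 × 0.0071875 / (1 − (1+0.0071875)^−36) = $948.76.
Option 2: monthly rate = 7.625%/12 = 0.0063542; payment = 30,000 × 0.0063542 / (1 − (1+0.0063542)^−36) = $934.91.
Monthly savings = $948.76 − $934.91 = $13.85.
Break-even = $200.00 / $13.85 = 14.44 → 15 months.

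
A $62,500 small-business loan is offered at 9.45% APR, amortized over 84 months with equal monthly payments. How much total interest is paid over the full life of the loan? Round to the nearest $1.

$23,172

At 9.45% the monthly rate is 0.0078750, so the payment is 62,500 × 0.0078750 / (1 − 1.0078750^−84) = $1,019.90.
Total paid = 84 × $1,019.90 = $85,671.60; interest = $85,671.60 − $62,500 = $23,171.60.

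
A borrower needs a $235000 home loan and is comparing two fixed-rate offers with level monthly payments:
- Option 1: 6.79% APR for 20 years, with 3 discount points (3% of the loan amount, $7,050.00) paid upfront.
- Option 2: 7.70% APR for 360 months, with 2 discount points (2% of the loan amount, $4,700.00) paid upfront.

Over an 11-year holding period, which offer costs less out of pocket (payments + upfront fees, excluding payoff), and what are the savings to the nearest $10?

Option 1: at 6.79% the monthly rate is 0.0056583, so the payment is 235,000 × 0.0056583 / (1 − 1.0056583^−240) = $1,792.45.
Option 2: at 7.70% the monthly rate is 0.0064167, so the payment is 235,000 × 0.0064167 / (1 − 1.0064167^−360) = $1,675.46.
Over 132 months: Option 1 costs 132 × $1,792.45 + $7,050.00 = $243,653.40; Option 2 costs 132 × $1,675.46 + $4,700.00 = $225,860.72.
Option 2 is cheaper by $243,653.40 − $225,860.72 = $17,792.68.

Option 2 by $17,790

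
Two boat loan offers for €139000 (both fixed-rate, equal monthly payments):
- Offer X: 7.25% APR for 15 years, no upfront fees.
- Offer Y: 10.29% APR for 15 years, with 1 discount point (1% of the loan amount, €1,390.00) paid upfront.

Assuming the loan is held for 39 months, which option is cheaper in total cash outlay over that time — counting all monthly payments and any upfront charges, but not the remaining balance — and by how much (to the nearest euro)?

Offer X by €11,124

Offer X: monthly rate = 7.25%/12 = 0.0060417; payment = 139,000 × 0.0060417 / (1 − (1+0.0060417)^−180) = €1,268.88.
Offer Y: at 10.29% the monthly rate is 0.0085750, so the payment is 139,000 × 0.0085750 / (1 − 1.0085750^−180) = €1,518.46.
Over 39 months: Offer X costs 39 × €1,268.88 = €49,486.32; Offer Y costs 39 × €1,518.46 + €1,390.00 = €60,609.94.
Offer X is cheaper by €60,609.94 − €49,486.32 = €11,123.62.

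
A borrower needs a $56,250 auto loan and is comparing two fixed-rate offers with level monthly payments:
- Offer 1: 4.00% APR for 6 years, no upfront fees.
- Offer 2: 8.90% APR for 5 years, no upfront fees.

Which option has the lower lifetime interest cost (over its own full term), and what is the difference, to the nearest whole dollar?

Offer 1 by $6,533

Offer 1: monthly rate = 4%/12 = 0.0033333; payment = 56,250 × 0.0033333 / (1 − (1+0.0033333)^−72) = $880.04.
Total interest on Offer 1 = 72 × $880.04 − $56,250 = $7,112.88.
Offer 2: at 8.90% the monthly rate is 0.0074167, so the payment is 56,250 × 0.0074167 / (1 − 1.0074167^−60) = $1,164.93.
Total interest on Offer 2 = 60 × $1,164.93 − $56,250 = $13,645.80.
Offer 1 is lower by $6,532.92.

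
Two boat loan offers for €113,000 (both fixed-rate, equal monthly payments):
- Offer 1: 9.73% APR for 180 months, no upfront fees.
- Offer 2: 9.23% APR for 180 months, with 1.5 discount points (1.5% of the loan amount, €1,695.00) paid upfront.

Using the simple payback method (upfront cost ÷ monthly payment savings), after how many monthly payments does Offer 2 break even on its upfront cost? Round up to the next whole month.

Offer 1: at 9.73% the monthly rate is 0.0081083, so the payment is 113,000 × 0.0081083 / (1 − 1.0081083^−180) = €1,195.71.
Offer 2: monthly rate = 9.23%/12 = 0.0076917; payment = 113,000 × 0.0076917 / (1 − (1+0.0076917)^−180) = €1,161.63.
Monthly savings = €1,195.71 − €1,161.63 = €34.08.
Break-even = €1,695.00 / €34.08 = 49.74 → 50 months.

50 months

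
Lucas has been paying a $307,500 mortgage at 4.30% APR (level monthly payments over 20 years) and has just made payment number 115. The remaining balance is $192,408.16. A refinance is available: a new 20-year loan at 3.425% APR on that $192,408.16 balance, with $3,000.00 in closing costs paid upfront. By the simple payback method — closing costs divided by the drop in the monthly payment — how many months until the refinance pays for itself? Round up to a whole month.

Current payment = 307,500 × 4.3%/12 / (1 − (1+0.0035833)^−240) = $1,912.36.
Refinanced payment = 192,408.16 × 0.0028542 / (1 − (1+0.0028542)^−240) = $1,108.49.
Monthly savings = $1,912.36 − $1,108.49 = $803.87.
Break-even = $3,000.00 / $803.87 = 3.73 → 4 months.

4 months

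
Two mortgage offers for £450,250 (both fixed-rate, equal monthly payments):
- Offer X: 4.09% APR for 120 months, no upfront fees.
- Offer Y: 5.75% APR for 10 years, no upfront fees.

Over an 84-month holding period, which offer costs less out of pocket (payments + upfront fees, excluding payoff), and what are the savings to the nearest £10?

Offer X: at 4.09% the monthly rate is 0.0034083, so the payment is 450,250 × 0.0034083 / (1 − 1.0034083^−120) = £4,577.85.
Offer Y: at 5.75% the monthly rate is 0.0047917, so the payment is 450,250 × 0.0047917 / (1 − 1.0047917^−120) = £4,942.36.
Over 84 months: Offer X costs 84 × £4,577.85 = £384,539.40; Offer Y costs 84 × £4,942.36 = £415,158.24.
Offer X is cheaper by £415,158.24 − £384,539.40 = £30,618.84.

Offer X by £30,620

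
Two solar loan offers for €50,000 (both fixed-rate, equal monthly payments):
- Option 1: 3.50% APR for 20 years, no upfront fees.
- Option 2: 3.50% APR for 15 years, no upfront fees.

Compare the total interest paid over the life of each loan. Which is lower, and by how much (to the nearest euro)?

Option 1: at 3.50% the monthly rate is 0.0029167, so the payment is 50,000 × 0.0029167 / (1 − 1.0029167^−240) = €289.98.
Total interest on Option 1 = 240 × €289.98 − €50,000 = €19,595.20.
Option 2: monthly rate = 3.5%/12 = 0.0029167; payment = 50,000 × 0.0029167 / (1 − (1+0.0029167)^−180) = €357.44.
Total interest on Option 2 = 180 × €357.44 − €50,000 = €14,339.20.
Option 2 is lower by €5,256.00.

Option 2 by €5,256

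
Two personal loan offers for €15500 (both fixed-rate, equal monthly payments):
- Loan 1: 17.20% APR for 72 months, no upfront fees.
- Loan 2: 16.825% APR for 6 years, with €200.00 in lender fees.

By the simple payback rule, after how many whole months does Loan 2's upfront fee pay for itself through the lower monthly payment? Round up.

Loan 1: monthly rate = 17.2%/12 = 0.0143333; payment = 15,500 × 0.0143333 / (1 − (1+0.0143333)^−72) = €346.55.
Loan 2: at 16.825% the monthly rate is 0.0140208, so the payment is 15,500 × 0.0140208 / (1 − 1.0140208^−72) = €343.30.
Monthly savings = €346.55 − €343.30 = €3.25.
Break-even = €200.00 / €3.25 = 61.54 → 62 months.

62 months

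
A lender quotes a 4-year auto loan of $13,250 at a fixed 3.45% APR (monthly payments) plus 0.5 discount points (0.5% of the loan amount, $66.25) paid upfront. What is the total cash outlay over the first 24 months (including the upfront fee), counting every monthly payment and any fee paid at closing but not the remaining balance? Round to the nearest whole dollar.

At 3.45% the monthly rate is 0.0028750, so the payment is 13,250 × 0.0028750 / (1 − 1.0028750^−48) = $295.92.
Total outlay = 24 × $295.92 + $66.25 = $7,168.33.

$7,168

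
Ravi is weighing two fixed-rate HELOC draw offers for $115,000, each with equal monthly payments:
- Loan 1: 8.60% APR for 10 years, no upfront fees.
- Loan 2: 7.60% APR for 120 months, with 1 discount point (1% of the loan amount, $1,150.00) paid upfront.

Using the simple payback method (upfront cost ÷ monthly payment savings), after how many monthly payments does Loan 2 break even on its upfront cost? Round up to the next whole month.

19 months

Loan 1: at 8.60% the monthly rate is 0.0071667, so the payment is 115,000 × 0.0071667 / (1 − 1.0071667^−120) = $1,431.99.
Loan 2: at 7.60% the monthly rate is 0.0063333, so the payment is 115,000 × 0.0063333 / (1 − 1.0063333^−120) = $1,371.08.
Monthly savings = $1,431.99 − $1,371.08 = $60.91.
Break-even = $1,150.00 / $60.91 = 18.88 → 19 months.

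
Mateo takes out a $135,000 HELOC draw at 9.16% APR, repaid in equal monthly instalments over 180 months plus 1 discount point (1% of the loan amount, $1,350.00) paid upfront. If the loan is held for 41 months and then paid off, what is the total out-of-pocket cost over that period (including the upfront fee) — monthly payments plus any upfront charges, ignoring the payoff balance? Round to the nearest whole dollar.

$58,018

At 9.16% the monthly rate is 0.0076333, so the payment is 135,000 × 0.0076333 / (1 − 1.0076333^−180) = $1,382.14.
Total outlay = 41 × $1,382.14 + $1,350.00 = $58,017.74.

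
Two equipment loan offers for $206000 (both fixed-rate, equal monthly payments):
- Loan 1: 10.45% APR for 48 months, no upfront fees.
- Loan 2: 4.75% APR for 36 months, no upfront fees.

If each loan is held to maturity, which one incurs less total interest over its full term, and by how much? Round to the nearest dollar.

Loan 1: at 10.45% the monthly rate is 0.0087083, so the payment is 206,000 × 0.0087083 / (1 − 1.0087083^−48) = $5,269.32.
Total interest on Loan 1 = 48 × $5,269.32 − $206,000 = $46,927.36.
Loan 2: monthly rate = 4.75%/12 = 0.0039583; payment = 206,000 × 0.0039583 / (1 − (1+0.0039583)^−36) = $6,150.91.
Total interest on Loan 2 = 36 × $6,150.91 − $206,000 = $15,432.76.
Loan 2 is lower by $31,494.60.

Loan 2 by $31,495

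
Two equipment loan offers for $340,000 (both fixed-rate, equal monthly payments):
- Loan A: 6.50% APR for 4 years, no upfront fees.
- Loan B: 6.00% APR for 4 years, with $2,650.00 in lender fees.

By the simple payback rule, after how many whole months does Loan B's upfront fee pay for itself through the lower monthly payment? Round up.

Loan A: monthly rate = 6.5%/12 = 0.0054167; payment = 340,000 × 0.0054167 / (1 − (1+0.0054167)^−48) = $8,063.08.
Loan B: at 6.00% the monthly rate is 0.0050000, so the payment is 340,000 × 0.0050000 / (1 − 1.0050000^−48) = $7,984.91.
Monthly savings = $8,063.08 − $7,984.91 = $78.17.
Break-even = $2,650.00 / $78.17 = 33.90 → 34 months.

34 months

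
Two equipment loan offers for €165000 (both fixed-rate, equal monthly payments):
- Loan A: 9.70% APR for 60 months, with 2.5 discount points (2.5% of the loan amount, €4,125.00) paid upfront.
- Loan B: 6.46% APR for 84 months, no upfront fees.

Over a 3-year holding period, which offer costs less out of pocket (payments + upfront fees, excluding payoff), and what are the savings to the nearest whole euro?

Loan B by €41,367

Loan A: at 9.70% the monthly rate is 0.0080833, so the payment is 165,000 × 0.0080833 / (1 − 1.0080833^−60) = €3,481.46.
Loan B: at 6.46% the monthly rate is 0.0053833, so the payment is 165,000 × 0.0053833 / (1 − 1.0053833^−84) = €2,446.96.
Over 36 months: Loan A costs 36 × €3,481.46 + €4,125.00 = €129,457.56; Loan B costs 36 × €2,446.96 = €88,090.56.
Loan B is cheaper by €129,457.56 − €88,090.56 = €41,367.00.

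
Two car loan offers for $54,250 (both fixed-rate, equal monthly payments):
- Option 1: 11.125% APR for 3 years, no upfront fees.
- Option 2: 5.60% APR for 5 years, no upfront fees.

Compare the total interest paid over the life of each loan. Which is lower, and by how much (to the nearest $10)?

Option 2 by $1,730

Option 1: at 11.125% the monthly rate is 0.0092708, so the payment is 54,250 × 0.0092708 / (1 − 1.0092708^−36) = $1,779.29.
Total interest on Option 1 = 36 × $1,779.29 − $54,250 = $9,804.44.
Option 2: at 5.60% the monthly rate is 0.0046667, so the payment is 54,250 × 0.0046667 / (1 − 1.0046667^−60) = $1,038.74.
Total interest on Option 2 = 60 × $1,038.74 − $54,250 = $8,074.40.
Option 2 is lower by $1,730.04.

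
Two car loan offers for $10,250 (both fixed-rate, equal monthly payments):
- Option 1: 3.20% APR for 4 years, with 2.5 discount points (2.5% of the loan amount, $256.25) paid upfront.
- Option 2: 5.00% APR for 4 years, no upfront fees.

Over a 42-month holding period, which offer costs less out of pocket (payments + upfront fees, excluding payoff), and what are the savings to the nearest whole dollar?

Option 1 by $91

Option 1: monthly rate = 3.2%/12 = 0.0026667; payment = 10,250 × 0.0026667 / (1 − (1+0.0026667)^−48) = $227.78.
Option 2: at 5.00% the monthly rate is 0.0041667, so the payment is 10,250 × 0.0041667 / (1 − 1.0041667^−48) = $236.05.
Over 42 months: Option 1 costs 42 × $227.78 + $256.25 = $9,823.01; Option 2 costs 42 × $236.05 = $9,914.10.
Option 1 is cheaper by $9,914.10 − $9,823.01 = $91.09.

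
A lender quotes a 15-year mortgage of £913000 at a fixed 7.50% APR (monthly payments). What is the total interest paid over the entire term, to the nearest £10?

£610,450

At 7.50% the monthly rate is 0.0062500, so the payment is 913,000 × 0.0062500 / (1 − 1.0062500^−180) = £8,463.62.
Total paid = 180 × £8,463.62 = £1,523,451.60; interest = £1,523,451.60 − £913,000 = £610,451.60.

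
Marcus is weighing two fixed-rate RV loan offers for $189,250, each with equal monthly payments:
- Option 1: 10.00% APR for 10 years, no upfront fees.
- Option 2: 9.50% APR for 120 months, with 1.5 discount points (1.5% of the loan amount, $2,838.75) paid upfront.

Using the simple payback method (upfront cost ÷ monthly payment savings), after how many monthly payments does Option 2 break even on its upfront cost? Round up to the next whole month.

Option 1: at 10.00% the monthly rate is 0.0083333, so the payment is 189,250 × 0.0083333 / (1 − 1.0083333^−120) = $2,500.95.
Option 2: monthly rate = 9.5%/12 = 0.0079167; payment = 189,250 × 0.0079167 / (1 − (1+0.0079167)^−120) = $2,448.85.
Monthly savings = $2,500.95 − $2,448.85 = $52.10.
Break-even = $2,838.75 / $52.10 = 54.49 → 55 months.

55 months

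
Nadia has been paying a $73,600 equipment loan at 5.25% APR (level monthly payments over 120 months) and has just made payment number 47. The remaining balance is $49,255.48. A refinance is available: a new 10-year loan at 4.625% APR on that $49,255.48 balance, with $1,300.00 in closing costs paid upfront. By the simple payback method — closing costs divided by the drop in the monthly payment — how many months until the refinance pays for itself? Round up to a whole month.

Current payment = 73,600 × 5.25%/12 / (1 − (1+0.0043750)^−120) = $789.67.
Refinanced payment = 49,255.48 × 0.0038542 / (1 − (1+0.0038542)^−120) = $513.45.
Monthly savings = $789.67 − $513.45 = $276.22.
Break-even = $1,300.00 / $276.22 = 4.71 → 5 months.

5 months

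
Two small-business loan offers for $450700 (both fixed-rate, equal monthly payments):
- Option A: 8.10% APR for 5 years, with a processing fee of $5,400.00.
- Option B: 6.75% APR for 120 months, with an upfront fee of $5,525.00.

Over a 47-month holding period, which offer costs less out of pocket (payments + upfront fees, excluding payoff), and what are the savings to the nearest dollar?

Option B by $187,172

Option A: at 8.10% the monthly rate is 0.0067500, so the payment is 450,700 × 0.0067500 / (1 − 1.0067500^−60) = $9,160.16.
Option B: at 6.75% the monthly rate is 0.0056250, so the payment is 450,700 × 0.0056250 / (1 − 1.0056250^−120) = $5,175.12.
Over 47 months: Option A costs 47 × $9,160.16 + $5,400.00 = $435,927.52; Option B costs 47 × $5,175.12 + $5,525.00 = $248,755.64.
Option B is cheaper by $435,927.52 − $248,755.64 = $187,171.88.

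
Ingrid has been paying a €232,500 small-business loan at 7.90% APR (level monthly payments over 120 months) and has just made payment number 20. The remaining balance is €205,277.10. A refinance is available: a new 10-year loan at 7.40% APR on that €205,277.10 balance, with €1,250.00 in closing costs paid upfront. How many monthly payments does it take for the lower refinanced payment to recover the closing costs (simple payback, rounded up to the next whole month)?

Current payment = 232,500 × 7.9%/12 / (1 − (1+0.0065833)^−120) = €2,808.60.
Refinanced payment = 205,277.10 × 0.0061667 / (1 − (1+0.0061667)^−120) = €2,425.98.
Monthly savings = €2,808.60 − €2,425.98 = €382.62.
Break-even = €1,250.00 / €382.62 = 3.27 → 4 months.

4 months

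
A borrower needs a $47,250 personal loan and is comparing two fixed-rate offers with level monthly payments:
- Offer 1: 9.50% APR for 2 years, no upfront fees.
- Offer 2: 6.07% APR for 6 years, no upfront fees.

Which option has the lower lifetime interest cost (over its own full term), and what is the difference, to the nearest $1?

Offer 1 by $4,426

Offer 1: at 9.50% the monthly rate is 0.0079167, so the payment is 47,250 × 0.0079167 / (1 − 1.0079167^−24) = $2,169.46.
Total interest on Offer 1 = 24 × $2,169.46 − $47,250 = $4,817.04.
Offer 2: monthly rate = 6.07%/12 = 0.0050583; payment = 47,250 × 0.0050583 / (1 − (1+0.0050583)^−72) = $784.63.
Total interest on Offer 2 = 72 × $784.63 − $47,250 = $9,243.36.
Offer 1 is lower by $4,426.32.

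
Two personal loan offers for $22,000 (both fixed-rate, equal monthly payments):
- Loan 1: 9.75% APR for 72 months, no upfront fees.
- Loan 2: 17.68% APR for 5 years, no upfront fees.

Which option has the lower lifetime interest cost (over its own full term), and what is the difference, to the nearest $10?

Loan 1 by $4,140

Loan 1: monthly rate = 9.75%/12 = 0.0081250; payment = 22,000 × 0.0081250 / (1 − (1+0.0081250)^−72) = $404.80.
Total interest on Loan 1 = 72 × $404.80 − $22,000 = $7,145.60.
Loan 2: monthly rate = 17.68%/12 = 0.0147333; payment = 22,000 × 0.0147333 / (1 − (1+0.0147333)^−60) = $554.83.
Total interest on Loan 2 = 60 × $554.83 − $22,000 = $11,289.80.
Loan 1 is lower by $4,144.20.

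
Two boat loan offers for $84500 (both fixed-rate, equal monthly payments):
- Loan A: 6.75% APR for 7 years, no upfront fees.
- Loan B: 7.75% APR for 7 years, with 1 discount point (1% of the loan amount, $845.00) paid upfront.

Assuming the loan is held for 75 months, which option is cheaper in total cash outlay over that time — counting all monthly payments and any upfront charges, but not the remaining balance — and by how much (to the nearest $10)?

Loan A by $3,960

Loan A: at 6.75% the monthly rate is 0.0056250, so the payment is 84,500 × 0.0056250 / (1 − 1.0056250^−84) = $1,265.03.
Loan B: at 7.75% the monthly rate is 0.0064583, so the payment is 84,500 × 0.0064583 / (1 − 1.0064583^−84) = $1,306.54.
Over 75 months: Loan A costs 75 × $1,265.03 = $94,877.25; Loan B costs 75 × $1,306.54 + $845.00 = $98,835.50.
Loan A is cheaper by $98,835.50 − $94,877.25 = $3,958.25.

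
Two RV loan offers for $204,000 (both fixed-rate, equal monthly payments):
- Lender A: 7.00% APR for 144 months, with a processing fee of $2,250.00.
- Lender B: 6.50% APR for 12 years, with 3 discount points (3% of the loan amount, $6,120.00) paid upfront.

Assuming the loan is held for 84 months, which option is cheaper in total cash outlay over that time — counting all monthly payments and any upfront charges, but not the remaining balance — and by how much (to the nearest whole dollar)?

Lender A: monthly rate = 7%/12 = 0.0058333; payment = 204,000 × 0.0058333 / (1 − (1+0.0058333)^−144) = $2,097.90.
Lender B: monthly rate = 6.5%/12 = 0.0054167; payment = 204,000 × 0.0054167 / (1 − (1+0.0054167)^−144) = $2,043.92.
Over 84 months: Lender A costs 84 × $2,097.90 + $2,250.00 = $178,473.60; Lender B costs 84 × $2,043.92 + $6,120.00 = $177,809.28.
Lender B is cheaper by $178,473.60 − $177,809.28 = $664.32.

Lender B by $664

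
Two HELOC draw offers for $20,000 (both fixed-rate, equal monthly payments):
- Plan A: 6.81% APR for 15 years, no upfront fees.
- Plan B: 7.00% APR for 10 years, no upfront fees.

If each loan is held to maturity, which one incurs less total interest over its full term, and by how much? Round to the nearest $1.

Plan A: monthly rate = 6.81%/12 = 0.0056750; payment = 20,000 × 0.0056750 / (1 − (1+0.0056750)^−180) = $177.65.
Total interest on Plan A = 180 × $177.65 − $20,000 = $11,977.00.
Plan B: monthly rate = 7%/12 = 0.0058333; payment = 20,000 × 0.0058333 / (1 − (1+0.0058333)^−120) = $232.22.
Total interest on Plan B = 120 × $232.22 − $20,000 = $7,866.40.
Plan B is lower by $4,110.60.

Plan B by $4,111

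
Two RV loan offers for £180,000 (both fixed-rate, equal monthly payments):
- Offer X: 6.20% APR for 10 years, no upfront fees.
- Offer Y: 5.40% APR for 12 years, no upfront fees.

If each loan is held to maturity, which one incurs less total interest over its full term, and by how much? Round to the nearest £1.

Offer X: at 6.20% the monthly rate is 0.0051667, so the payment is 180,000 × 0.0051667 / (1 − 1.0051667^−120) = £2,016.50.
Total interest on Offer X = 120 × £2,016.50 − £180,000 = £61,980.00.
Offer Y: at 5.40% the monthly rate is 0.0045000, so the payment is 180,000 × 0.0045000 / (1 − 1.0045000^−144) = £1,701.15.
Total interest on Offer Y = 144 × £1,701.15 − £180,000 = £64,965.60.
Offer X is lower by £2,985.60.

Offer X by £2,986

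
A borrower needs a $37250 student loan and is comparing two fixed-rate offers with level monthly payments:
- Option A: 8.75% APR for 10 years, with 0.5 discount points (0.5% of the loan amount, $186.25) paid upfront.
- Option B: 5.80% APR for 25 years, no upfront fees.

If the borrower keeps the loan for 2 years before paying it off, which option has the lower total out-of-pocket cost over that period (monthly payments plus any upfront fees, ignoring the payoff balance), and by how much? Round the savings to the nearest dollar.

Option B by $5,739

Option A: monthly rate = 8.75%/12 = 0.0072917; payment = 37,250 × 0.0072917 / (1 − (1+0.0072917)^−120) = $466.84.
Option B: at 5.80% the monthly rate is 0.0048333, so the payment is 37,250 × 0.0048333 / (1 − 1.0048333^−300) = $235.47.
Over 24 months: Option A costs 24 × $466.84 + $186.25 = $11,390.41; Option B costs 24 × $235.47 = $5,651.28.
Option B is cheaper by $11,390.41 − $5,651.28 = $5,739.13.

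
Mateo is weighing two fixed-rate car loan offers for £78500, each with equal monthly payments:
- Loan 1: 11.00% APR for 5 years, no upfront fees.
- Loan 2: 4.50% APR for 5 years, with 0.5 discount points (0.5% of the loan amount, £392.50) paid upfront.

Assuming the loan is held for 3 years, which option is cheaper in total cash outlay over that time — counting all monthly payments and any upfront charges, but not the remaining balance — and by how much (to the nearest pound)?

Loan 1: at 11.00% the monthly rate is 0.0091667, so the payment is 78,500 × 0.0091667 / (1 − 1.0091667^−60) = £1,706.78.
Loan 2: at 4.50% the monthly rate is 0.0037500, so the payment is 78,500 × 0.0037500 / (1 − 1.0037500^−60) = £1,463.48.
Over 36 months: Loan 1 costs 36 × £1,706.78 = £61,444.08; Loan 2 costs 36 × £1,463.48 + £392.50 = £53,077.78.
Loan 2 is cheaper by £61,444.08 − £53,077.78 = £8,366.30.

Loan 2 by £8,366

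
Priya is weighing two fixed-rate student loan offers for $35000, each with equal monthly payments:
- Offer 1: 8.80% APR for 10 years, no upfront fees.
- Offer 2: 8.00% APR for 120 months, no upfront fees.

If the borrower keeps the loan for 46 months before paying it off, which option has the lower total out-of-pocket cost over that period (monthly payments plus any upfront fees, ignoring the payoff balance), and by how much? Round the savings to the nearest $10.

Offer 2 by $690

Offer 1: monthly rate = 8.8%/12 = 0.0073333; payment = 35,000 × 0.0073333 / (1 − (1+0.0073333)^−120) = $439.59.
Offer 2: at 8.00% the monthly rate is 0.0066667, so the payment is 35,000 × 0.0066667 / (1 − 1.0066667^−120) = $424.65.
Over 46 months: Offer 1 costs 46 × $439.59 = $20,221.14; Offer 2 costs 46 × $424.65 = $19,533.90.
Offer 2 is cheaper by $20,221.14 − $19,533.90 = $687.24.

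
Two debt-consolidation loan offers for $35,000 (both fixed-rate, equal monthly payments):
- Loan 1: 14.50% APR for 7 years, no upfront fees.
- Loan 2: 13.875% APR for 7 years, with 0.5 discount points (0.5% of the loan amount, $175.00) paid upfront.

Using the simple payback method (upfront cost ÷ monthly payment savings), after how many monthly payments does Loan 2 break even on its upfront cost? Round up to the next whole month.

Loan 1: at 14.50% the monthly rate is 0.0120833, so the payment is 35,000 × 0.0120833 / (1 − 1.0120833^−84) = $665.61.
Loan 2: monthly rate = 13.875%/12 = 0.0115625; payment = 35,000 × 0.0115625 / (1 − (1+0.0115625)^−84) = $653.49.
Monthly savings = $665.61 − $653.49 = $12.12.
Break-even = $175.00 / $12.12 = 14.44 → 15 months.

15 months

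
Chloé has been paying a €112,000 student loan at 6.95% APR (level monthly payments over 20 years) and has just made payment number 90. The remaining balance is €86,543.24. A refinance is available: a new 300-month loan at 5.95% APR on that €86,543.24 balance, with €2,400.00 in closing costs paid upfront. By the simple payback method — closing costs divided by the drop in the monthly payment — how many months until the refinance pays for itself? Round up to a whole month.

Current payment = 112,000 × 6.95%/12 / (1 − (1+0.0057917)^−240) = €864.98.
Refinanced payment = 86,543.24 × 0.0049583 / (1 − (1+0.0049583)^−300) = €554.96.
Monthly savings = €864.98 − €554.96 = €310.02.
Break-even = €2,400.00 / €310.02 = 7.74 → 8 months.

8 months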